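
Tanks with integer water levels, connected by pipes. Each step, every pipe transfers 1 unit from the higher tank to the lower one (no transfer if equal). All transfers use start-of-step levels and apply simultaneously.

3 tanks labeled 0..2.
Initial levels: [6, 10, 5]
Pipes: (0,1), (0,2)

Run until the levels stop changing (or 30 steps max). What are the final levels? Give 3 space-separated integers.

Answer: 7 7 7

Derivation:
Step 1: flows [1->0,0->2] -> levels [6 9 6]
Step 2: flows [1->0,0=2] -> levels [7 8 6]
Step 3: flows [1->0,0->2] -> levels [7 7 7]
Step 4: flows [0=1,0=2] -> levels [7 7 7]
  -> stable (no change)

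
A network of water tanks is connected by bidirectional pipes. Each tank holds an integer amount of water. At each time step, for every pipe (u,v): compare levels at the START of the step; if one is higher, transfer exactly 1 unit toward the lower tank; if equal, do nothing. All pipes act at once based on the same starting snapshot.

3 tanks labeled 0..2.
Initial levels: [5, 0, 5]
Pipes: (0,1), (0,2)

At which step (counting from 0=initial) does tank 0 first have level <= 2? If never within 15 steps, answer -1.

Answer: 5

Derivation:
Step 1: flows [0->1,0=2] -> levels [4 1 5]
Step 2: flows [0->1,2->0] -> levels [4 2 4]
Step 3: flows [0->1,0=2] -> levels [3 3 4]
Step 4: flows [0=1,2->0] -> levels [4 3 3]
Step 5: flows [0->1,0->2] -> levels [2 4 4]
Tank 0 first reaches <=2 at step 5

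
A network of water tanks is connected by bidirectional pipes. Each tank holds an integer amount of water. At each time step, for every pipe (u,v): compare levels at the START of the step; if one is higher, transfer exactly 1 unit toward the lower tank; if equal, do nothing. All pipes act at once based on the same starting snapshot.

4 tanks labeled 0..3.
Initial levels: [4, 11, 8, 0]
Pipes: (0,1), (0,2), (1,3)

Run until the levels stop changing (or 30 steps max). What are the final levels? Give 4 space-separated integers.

Answer: 5 7 6 5

Derivation:
Step 1: flows [1->0,2->0,1->3] -> levels [6 9 7 1]
Step 2: flows [1->0,2->0,1->3] -> levels [8 7 6 2]
Step 3: flows [0->1,0->2,1->3] -> levels [6 7 7 3]
Step 4: flows [1->0,2->0,1->3] -> levels [8 5 6 4]
Step 5: flows [0->1,0->2,1->3] -> levels [6 5 7 5]
Step 6: flows [0->1,2->0,1=3] -> levels [6 6 6 5]
Step 7: flows [0=1,0=2,1->3] -> levels [6 5 6 6]
Step 8: flows [0->1,0=2,3->1] -> levels [5 7 6 5]
Step 9: flows [1->0,2->0,1->3] -> levels [7 5 5 6]
Step 10: flows [0->1,0->2,3->1] -> levels [5 7 6 5]
  -> period-2 cycle: step 10 state = step 8 state; never stabilizes
  -> state at step 30: (30-8) mod 2 = 0, same as step 8 -> [5 7 6 5]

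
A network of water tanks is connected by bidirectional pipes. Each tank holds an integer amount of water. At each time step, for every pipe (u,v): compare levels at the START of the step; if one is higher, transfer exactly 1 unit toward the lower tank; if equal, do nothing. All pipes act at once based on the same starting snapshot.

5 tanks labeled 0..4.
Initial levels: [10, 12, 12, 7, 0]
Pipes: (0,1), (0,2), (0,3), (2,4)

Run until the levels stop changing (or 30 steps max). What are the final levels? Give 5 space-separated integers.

Answer: 7 9 9 9 7

Derivation:
Step 1: flows [1->0,2->0,0->3,2->4] -> levels [11 11 10 8 1]
Step 2: flows [0=1,0->2,0->3,2->4] -> levels [9 11 10 9 2]
Step 3: flows [1->0,2->0,0=3,2->4] -> levels [11 10 8 9 3]
Step 4: flows [0->1,0->2,0->3,2->4] -> levels [8 11 8 10 4]
Step 5: flows [1->0,0=2,3->0,2->4] -> levels [10 10 7 9 5]
Step 6: flows [0=1,0->2,0->3,2->4] -> levels [8 10 7 10 6]
Step 7: flows [1->0,0->2,3->0,2->4] -> levels [9 9 7 9 7]
Step 8: flows [0=1,0->2,0=3,2=4] -> levels [8 9 8 9 7]
Step 9: flows [1->0,0=2,3->0,2->4] -> levels [10 8 7 8 8]
Step 10: flows [0->1,0->2,0->3,4->2] -> levels [7 9 9 9 7]
Step 11: flows [1->0,2->0,3->0,2->4] -> levels [10 8 7 8 8]
  -> period-2 cycle: step 11 state = step 9 state; never stabilizes
  -> state at step 30: (30-9) mod 2 = 1, same as step 10 -> [7 9 9 9 7]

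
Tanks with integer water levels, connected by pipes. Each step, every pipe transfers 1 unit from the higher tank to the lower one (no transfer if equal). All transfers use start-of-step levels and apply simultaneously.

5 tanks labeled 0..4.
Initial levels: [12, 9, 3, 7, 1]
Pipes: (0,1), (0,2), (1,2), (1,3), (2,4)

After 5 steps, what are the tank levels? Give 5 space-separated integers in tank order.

Answer: 8 6 5 7 6

Derivation:
Step 1: flows [0->1,0->2,1->2,1->3,2->4] -> levels [10 8 4 8 2]
Step 2: flows [0->1,0->2,1->2,1=3,2->4] -> levels [8 8 5 8 3]
Step 3: flows [0=1,0->2,1->2,1=3,2->4] -> levels [7 7 6 8 4]
Step 4: flows [0=1,0->2,1->2,3->1,2->4] -> levels [6 7 7 7 5]
Step 5: flows [1->0,2->0,1=2,1=3,2->4] -> levels [8 6 5 7 6]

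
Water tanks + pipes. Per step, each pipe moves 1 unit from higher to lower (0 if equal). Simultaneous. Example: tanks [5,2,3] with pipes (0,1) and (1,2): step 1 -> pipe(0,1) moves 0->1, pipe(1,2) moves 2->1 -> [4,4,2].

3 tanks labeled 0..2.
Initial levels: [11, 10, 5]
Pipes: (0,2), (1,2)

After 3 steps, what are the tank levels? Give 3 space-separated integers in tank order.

Answer: 9 9 8

Derivation:
Step 1: flows [0->2,1->2] -> levels [10 9 7]
Step 2: flows [0->2,1->2] -> levels [9 8 9]
Step 3: flows [0=2,2->1] -> levels [9 9 8]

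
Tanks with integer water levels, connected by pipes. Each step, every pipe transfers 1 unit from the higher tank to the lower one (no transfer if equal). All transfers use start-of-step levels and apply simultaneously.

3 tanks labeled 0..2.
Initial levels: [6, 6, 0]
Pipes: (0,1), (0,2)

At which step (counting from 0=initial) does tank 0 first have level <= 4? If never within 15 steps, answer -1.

Answer: 3

Derivation:
Step 1: flows [0=1,0->2] -> levels [5 6 1]
Step 2: flows [1->0,0->2] -> levels [5 5 2]
Step 3: flows [0=1,0->2] -> levels [4 5 3]
Tank 0 first reaches <=4 at step 3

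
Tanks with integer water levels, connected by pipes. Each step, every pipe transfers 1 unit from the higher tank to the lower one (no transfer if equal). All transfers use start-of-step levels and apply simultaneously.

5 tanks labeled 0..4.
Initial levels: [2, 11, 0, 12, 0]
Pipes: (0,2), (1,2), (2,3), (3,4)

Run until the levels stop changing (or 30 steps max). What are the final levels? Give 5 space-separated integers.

Step 1: flows [0->2,1->2,3->2,3->4] -> levels [1 10 3 10 1]
Step 2: flows [2->0,1->2,3->2,3->4] -> levels [2 9 4 8 2]
Step 3: flows [2->0,1->2,3->2,3->4] -> levels [3 8 5 6 3]
Step 4: flows [2->0,1->2,3->2,3->4] -> levels [4 7 6 4 4]
Step 5: flows [2->0,1->2,2->3,3=4] -> levels [5 6 5 5 4]
Step 6: flows [0=2,1->2,2=3,3->4] -> levels [5 5 6 4 5]
Step 7: flows [2->0,2->1,2->3,4->3] -> levels [6 6 3 6 4]
Step 8: flows [0->2,1->2,3->2,3->4] -> levels [5 5 6 4 5]
  -> period-2 cycle: step 8 state = step 6 state; never stabilizes
  -> state at step 30: (30-6) mod 2 = 0, same as step 6 -> [5 5 6 4 5]

Answer: 5 5 6 4 5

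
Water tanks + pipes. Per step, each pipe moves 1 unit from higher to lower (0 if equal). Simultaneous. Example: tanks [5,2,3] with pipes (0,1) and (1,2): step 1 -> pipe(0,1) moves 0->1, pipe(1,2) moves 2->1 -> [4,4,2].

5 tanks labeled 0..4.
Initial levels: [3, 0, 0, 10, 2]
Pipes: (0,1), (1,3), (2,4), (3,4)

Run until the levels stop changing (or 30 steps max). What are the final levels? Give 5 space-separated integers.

Answer: 3 4 2 2 4

Derivation:
Step 1: flows [0->1,3->1,4->2,3->4] -> levels [2 2 1 8 2]
Step 2: flows [0=1,3->1,4->2,3->4] -> levels [2 3 2 6 2]
Step 3: flows [1->0,3->1,2=4,3->4] -> levels [3 3 2 4 3]
Step 4: flows [0=1,3->1,4->2,3->4] -> levels [3 4 3 2 3]
Step 5: flows [1->0,1->3,2=4,4->3] -> levels [4 2 3 4 2]
Step 6: flows [0->1,3->1,2->4,3->4] -> levels [3 4 2 2 4]
Step 7: flows [1->0,1->3,4->2,4->3] -> levels [4 2 3 4 2]
  -> period-2 cycle: step 7 state = step 5 state; never stabilizes
  -> state at step 30: (30-5) mod 2 = 1, same as step 6 -> [3 4 2 2 4]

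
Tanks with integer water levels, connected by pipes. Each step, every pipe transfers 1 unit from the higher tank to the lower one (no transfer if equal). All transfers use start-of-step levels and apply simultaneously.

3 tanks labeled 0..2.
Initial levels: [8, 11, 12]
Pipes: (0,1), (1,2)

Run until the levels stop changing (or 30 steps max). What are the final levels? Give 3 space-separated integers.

Step 1: flows [1->0,2->1] -> levels [9 11 11]
Step 2: flows [1->0,1=2] -> levels [10 10 11]
Step 3: flows [0=1,2->1] -> levels [10 11 10]
Step 4: flows [1->0,1->2] -> levels [11 9 11]
Step 5: flows [0->1,2->1] -> levels [10 11 10]
  -> period-2 cycle: step 5 state = step 3 state; never stabilizes
  -> state at step 30: (30-3) mod 2 = 1, same as step 4 -> [11 9 11]

Answer: 11 9 11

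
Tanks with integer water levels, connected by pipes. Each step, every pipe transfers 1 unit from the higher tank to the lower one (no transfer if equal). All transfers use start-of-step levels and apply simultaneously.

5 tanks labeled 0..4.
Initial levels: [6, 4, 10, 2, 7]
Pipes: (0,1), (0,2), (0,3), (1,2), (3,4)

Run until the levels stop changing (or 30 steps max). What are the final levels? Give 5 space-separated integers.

Answer: 5 6 6 7 5

Derivation:
Step 1: flows [0->1,2->0,0->3,2->1,4->3] -> levels [5 6 8 4 6]
Step 2: flows [1->0,2->0,0->3,2->1,4->3] -> levels [6 6 6 6 5]
Step 3: flows [0=1,0=2,0=3,1=2,3->4] -> levels [6 6 6 5 6]
Step 4: flows [0=1,0=2,0->3,1=2,4->3] -> levels [5 6 6 7 5]
Step 5: flows [1->0,2->0,3->0,1=2,3->4] -> levels [8 5 5 5 6]
Step 6: flows [0->1,0->2,0->3,1=2,4->3] -> levels [5 6 6 7 5]
  -> period-2 cycle: step 6 state = step 4 state; never stabilizes
  -> state at step 30: (30-4) mod 2 = 0, same as step 4 -> [5 6 6 7 5]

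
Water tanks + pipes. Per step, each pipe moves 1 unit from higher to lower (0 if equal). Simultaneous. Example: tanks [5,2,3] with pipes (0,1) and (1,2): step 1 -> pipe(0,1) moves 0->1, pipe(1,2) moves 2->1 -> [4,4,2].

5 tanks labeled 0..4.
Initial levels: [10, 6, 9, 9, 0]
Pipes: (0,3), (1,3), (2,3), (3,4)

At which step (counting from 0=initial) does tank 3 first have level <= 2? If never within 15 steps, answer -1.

Answer: -1

Derivation:
Step 1: flows [0->3,3->1,2=3,3->4] -> levels [9 7 9 8 1]
Step 2: flows [0->3,3->1,2->3,3->4] -> levels [8 8 8 8 2]
Step 3: flows [0=3,1=3,2=3,3->4] -> levels [8 8 8 7 3]
Step 4: flows [0->3,1->3,2->3,3->4] -> levels [7 7 7 9 4]
Step 5: flows [3->0,3->1,3->2,3->4] -> levels [8 8 8 5 5]
Step 6: flows [0->3,1->3,2->3,3=4] -> levels [7 7 7 8 5]
Step 7: flows [3->0,3->1,3->2,3->4] -> levels [8 8 8 4 6]
Step 8: flows [0->3,1->3,2->3,4->3] -> levels [7 7 7 8 5]
  -> period-2 cycle (repeats step 6); tank 3 never drops to <=2
Tank 3 never reaches <=2 within 15 steps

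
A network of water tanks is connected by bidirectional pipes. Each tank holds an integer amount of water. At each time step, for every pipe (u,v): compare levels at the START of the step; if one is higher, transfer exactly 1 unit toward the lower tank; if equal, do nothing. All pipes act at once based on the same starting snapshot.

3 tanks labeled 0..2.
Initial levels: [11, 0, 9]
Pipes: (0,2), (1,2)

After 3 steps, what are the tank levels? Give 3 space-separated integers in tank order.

Answer: 9 3 8

Derivation:
Step 1: flows [0->2,2->1] -> levels [10 1 9]
Step 2: flows [0->2,2->1] -> levels [9 2 9]
Step 3: flows [0=2,2->1] -> levels [9 3 8]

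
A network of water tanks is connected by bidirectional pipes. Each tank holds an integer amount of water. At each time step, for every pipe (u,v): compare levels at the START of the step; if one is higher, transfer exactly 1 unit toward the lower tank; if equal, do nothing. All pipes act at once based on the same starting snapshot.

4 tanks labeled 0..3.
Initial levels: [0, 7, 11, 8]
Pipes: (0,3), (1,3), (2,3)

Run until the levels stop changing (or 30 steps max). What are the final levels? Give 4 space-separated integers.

Answer: 6 6 6 8

Derivation:
Step 1: flows [3->0,3->1,2->3] -> levels [1 8 10 7]
Step 2: flows [3->0,1->3,2->3] -> levels [2 7 9 8]
Step 3: flows [3->0,3->1,2->3] -> levels [3 8 8 7]
Step 4: flows [3->0,1->3,2->3] -> levels [4 7 7 8]
Step 5: flows [3->0,3->1,3->2] -> levels [5 8 8 5]
Step 6: flows [0=3,1->3,2->3] -> levels [5 7 7 7]
Step 7: flows [3->0,1=3,2=3] -> levels [6 7 7 6]
Step 8: flows [0=3,1->3,2->3] -> levels [6 6 6 8]
Step 9: flows [3->0,3->1,3->2] -> levels [7 7 7 5]
Step 10: flows [0->3,1->3,2->3] -> levels [6 6 6 8]
  -> period-2 cycle: step 10 state = step 8 state; never stabilizes
  -> state at step 30: (30-8) mod 2 = 0, same as step 8 -> [6 6 6 8]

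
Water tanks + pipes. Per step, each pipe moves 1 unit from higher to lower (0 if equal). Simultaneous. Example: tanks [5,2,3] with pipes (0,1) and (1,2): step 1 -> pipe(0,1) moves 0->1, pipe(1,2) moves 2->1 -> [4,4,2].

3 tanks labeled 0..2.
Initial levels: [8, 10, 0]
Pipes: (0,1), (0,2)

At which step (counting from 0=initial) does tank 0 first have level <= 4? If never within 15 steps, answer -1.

Answer: -1

Derivation:
Step 1: flows [1->0,0->2] -> levels [8 9 1]
Step 2: flows [1->0,0->2] -> levels [8 8 2]
Step 3: flows [0=1,0->2] -> levels [7 8 3]
Step 4: flows [1->0,0->2] -> levels [7 7 4]
Step 5: flows [0=1,0->2] -> levels [6 7 5]
Step 6: flows [1->0,0->2] -> levels [6 6 6]
Step 7: flows [0=1,0=2] -> levels [6 6 6]
  -> stable; tank 0 stays at 6 > 4
Tank 0 never reaches <=4 within 15 steps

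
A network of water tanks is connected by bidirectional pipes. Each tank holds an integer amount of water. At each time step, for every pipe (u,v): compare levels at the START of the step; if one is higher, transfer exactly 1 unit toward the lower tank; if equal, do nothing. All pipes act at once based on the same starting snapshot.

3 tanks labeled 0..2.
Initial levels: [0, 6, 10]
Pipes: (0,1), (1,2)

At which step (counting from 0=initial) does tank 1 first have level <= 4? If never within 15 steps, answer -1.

Step 1: flows [1->0,2->1] -> levels [1 6 9]
Step 2: flows [1->0,2->1] -> levels [2 6 8]
Step 3: flows [1->0,2->1] -> levels [3 6 7]
Step 4: flows [1->0,2->1] -> levels [4 6 6]
Step 5: flows [1->0,1=2] -> levels [5 5 6]
Step 6: flows [0=1,2->1] -> levels [5 6 5]
Step 7: flows [1->0,1->2] -> levels [6 4 6]
Tank 1 first reaches <=4 at step 7

Answer: 7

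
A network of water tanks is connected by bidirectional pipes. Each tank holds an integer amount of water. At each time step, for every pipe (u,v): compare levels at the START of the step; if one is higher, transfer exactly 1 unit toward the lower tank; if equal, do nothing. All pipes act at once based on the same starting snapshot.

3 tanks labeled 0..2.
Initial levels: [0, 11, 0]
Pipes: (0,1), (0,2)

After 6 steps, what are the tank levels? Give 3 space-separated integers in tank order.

Step 1: flows [1->0,0=2] -> levels [1 10 0]
Step 2: flows [1->0,0->2] -> levels [1 9 1]
Step 3: flows [1->0,0=2] -> levels [2 8 1]
Step 4: flows [1->0,0->2] -> levels [2 7 2]
Step 5: flows [1->0,0=2] -> levels [3 6 2]
Step 6: flows [1->0,0->2] -> levels [3 5 3]

Answer: 3 5 3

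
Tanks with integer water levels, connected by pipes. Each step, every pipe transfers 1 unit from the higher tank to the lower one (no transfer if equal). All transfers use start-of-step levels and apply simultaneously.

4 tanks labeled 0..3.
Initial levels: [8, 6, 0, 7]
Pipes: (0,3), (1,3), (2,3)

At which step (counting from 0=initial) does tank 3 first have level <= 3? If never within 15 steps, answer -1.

Answer: 6

Derivation:
Step 1: flows [0->3,3->1,3->2] -> levels [7 7 1 6]
Step 2: flows [0->3,1->3,3->2] -> levels [6 6 2 7]
Step 3: flows [3->0,3->1,3->2] -> levels [7 7 3 4]
Step 4: flows [0->3,1->3,3->2] -> levels [6 6 4 5]
Step 5: flows [0->3,1->3,3->2] -> levels [5 5 5 6]
Step 6: flows [3->0,3->1,3->2] -> levels [6 6 6 3]
Tank 3 first reaches <=3 at step 6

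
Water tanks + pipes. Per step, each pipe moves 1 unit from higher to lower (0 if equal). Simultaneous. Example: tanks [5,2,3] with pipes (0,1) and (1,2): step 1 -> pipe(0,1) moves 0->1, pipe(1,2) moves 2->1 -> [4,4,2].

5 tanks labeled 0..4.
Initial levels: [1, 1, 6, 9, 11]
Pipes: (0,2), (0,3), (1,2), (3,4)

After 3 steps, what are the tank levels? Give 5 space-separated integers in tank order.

Answer: 5 2 4 8 9

Derivation:
Step 1: flows [2->0,3->0,2->1,4->3] -> levels [3 2 4 9 10]
Step 2: flows [2->0,3->0,2->1,4->3] -> levels [5 3 2 9 9]
Step 3: flows [0->2,3->0,1->2,3=4] -> levels [5 2 4 8 9]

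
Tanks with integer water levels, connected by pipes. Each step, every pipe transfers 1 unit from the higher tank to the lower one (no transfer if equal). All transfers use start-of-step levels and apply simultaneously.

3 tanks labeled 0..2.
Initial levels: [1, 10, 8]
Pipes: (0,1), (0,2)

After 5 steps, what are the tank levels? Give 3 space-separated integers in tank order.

Answer: 7 6 6

Derivation:
Step 1: flows [1->0,2->0] -> levels [3 9 7]
Step 2: flows [1->0,2->0] -> levels [5 8 6]
Step 3: flows [1->0,2->0] -> levels [7 7 5]
Step 4: flows [0=1,0->2] -> levels [6 7 6]
Step 5: flows [1->0,0=2] -> levels [7 6 6]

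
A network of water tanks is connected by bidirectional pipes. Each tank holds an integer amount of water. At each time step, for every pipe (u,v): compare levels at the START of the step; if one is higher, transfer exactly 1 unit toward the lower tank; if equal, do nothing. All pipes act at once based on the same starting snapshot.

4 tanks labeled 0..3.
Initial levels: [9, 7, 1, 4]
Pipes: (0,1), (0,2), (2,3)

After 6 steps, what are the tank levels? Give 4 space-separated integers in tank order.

Step 1: flows [0->1,0->2,3->2] -> levels [7 8 3 3]
Step 2: flows [1->0,0->2,2=3] -> levels [7 7 4 3]
Step 3: flows [0=1,0->2,2->3] -> levels [6 7 4 4]
Step 4: flows [1->0,0->2,2=3] -> levels [6 6 5 4]
Step 5: flows [0=1,0->2,2->3] -> levels [5 6 5 5]
Step 6: flows [1->0,0=2,2=3] -> levels [6 5 5 5]

Answer: 6 5 5 5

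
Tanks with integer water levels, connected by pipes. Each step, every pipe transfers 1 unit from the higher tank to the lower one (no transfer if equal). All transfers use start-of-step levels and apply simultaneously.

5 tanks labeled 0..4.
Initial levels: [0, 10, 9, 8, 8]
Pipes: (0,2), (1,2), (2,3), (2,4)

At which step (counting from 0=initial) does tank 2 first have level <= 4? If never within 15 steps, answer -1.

Answer: -1

Derivation:
Step 1: flows [2->0,1->2,2->3,2->4] -> levels [1 9 7 9 9]
Step 2: flows [2->0,1->2,3->2,4->2] -> levels [2 8 9 8 8]
Step 3: flows [2->0,2->1,2->3,2->4] -> levels [3 9 5 9 9]
Step 4: flows [2->0,1->2,3->2,4->2] -> levels [4 8 7 8 8]
Step 5: flows [2->0,1->2,3->2,4->2] -> levels [5 7 9 7 7]
Step 6: flows [2->0,2->1,2->3,2->4] -> levels [6 8 5 8 8]
Step 7: flows [0->2,1->2,3->2,4->2] -> levels [5 7 9 7 7]
  -> period-2 cycle (repeats step 5); tank 2 never drops to <=4
Tank 2 never reaches <=4 within 15 steps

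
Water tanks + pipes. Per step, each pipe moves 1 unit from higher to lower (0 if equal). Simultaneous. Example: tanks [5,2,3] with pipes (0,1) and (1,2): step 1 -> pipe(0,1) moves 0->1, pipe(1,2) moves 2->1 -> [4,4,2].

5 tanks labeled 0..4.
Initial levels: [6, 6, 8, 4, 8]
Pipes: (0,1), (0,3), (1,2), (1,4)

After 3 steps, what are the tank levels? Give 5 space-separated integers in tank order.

Step 1: flows [0=1,0->3,2->1,4->1] -> levels [5 8 7 5 7]
Step 2: flows [1->0,0=3,1->2,1->4] -> levels [6 5 8 5 8]
Step 3: flows [0->1,0->3,2->1,4->1] -> levels [4 8 7 6 7]

Answer: 4 8 7 6 7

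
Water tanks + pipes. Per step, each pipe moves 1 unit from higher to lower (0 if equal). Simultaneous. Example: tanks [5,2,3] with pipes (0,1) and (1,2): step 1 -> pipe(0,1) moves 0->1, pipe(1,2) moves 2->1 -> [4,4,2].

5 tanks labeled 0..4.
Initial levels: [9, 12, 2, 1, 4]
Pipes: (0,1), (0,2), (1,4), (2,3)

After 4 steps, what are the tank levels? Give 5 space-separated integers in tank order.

Step 1: flows [1->0,0->2,1->4,2->3] -> levels [9 10 2 2 5]
Step 2: flows [1->0,0->2,1->4,2=3] -> levels [9 8 3 2 6]
Step 3: flows [0->1,0->2,1->4,2->3] -> levels [7 8 3 3 7]
Step 4: flows [1->0,0->2,1->4,2=3] -> levels [7 6 4 3 8]

Answer: 7 6 4 3 8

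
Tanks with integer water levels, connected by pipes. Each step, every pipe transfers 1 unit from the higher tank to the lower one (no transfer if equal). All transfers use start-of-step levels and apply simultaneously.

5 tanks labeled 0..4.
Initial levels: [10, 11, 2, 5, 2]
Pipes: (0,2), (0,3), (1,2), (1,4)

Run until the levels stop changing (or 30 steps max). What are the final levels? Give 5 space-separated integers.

Answer: 5 7 6 7 5

Derivation:
Step 1: flows [0->2,0->3,1->2,1->4] -> levels [8 9 4 6 3]
Step 2: flows [0->2,0->3,1->2,1->4] -> levels [6 7 6 7 4]
Step 3: flows [0=2,3->0,1->2,1->4] -> levels [7 5 7 6 5]
Step 4: flows [0=2,0->3,2->1,1=4] -> levels [6 6 6 7 5]
Step 5: flows [0=2,3->0,1=2,1->4] -> levels [7 5 6 6 6]
Step 6: flows [0->2,0->3,2->1,4->1] -> levels [5 7 6 7 5]
Step 7: flows [2->0,3->0,1->2,1->4] -> levels [7 5 6 6 6]
  -> period-2 cycle: step 7 state = step 5 state; never stabilizes
  -> state at step 30: (30-5) mod 2 = 1, same as step 6 -> [5 7 6 7 5]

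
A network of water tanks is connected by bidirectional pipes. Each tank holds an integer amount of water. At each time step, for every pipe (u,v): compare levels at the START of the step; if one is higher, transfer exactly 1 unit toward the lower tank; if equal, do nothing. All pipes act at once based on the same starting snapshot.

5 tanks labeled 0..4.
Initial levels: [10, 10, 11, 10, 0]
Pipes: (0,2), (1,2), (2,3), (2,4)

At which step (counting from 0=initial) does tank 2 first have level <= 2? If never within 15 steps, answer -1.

Answer: -1

Derivation:
Step 1: flows [2->0,2->1,2->3,2->4] -> levels [11 11 7 11 1]
Step 2: flows [0->2,1->2,3->2,2->4] -> levels [10 10 9 10 2]
Step 3: flows [0->2,1->2,3->2,2->4] -> levels [9 9 11 9 3]
Step 4: flows [2->0,2->1,2->3,2->4] -> levels [10 10 7 10 4]
Step 5: flows [0->2,1->2,3->2,2->4] -> levels [9 9 9 9 5]
Step 6: flows [0=2,1=2,2=3,2->4] -> levels [9 9 8 9 6]
Step 7: flows [0->2,1->2,3->2,2->4] -> levels [8 8 10 8 7]
Step 8: flows [2->0,2->1,2->3,2->4] -> levels [9 9 6 9 8]
Step 9: flows [0->2,1->2,3->2,4->2] -> levels [8 8 10 8 7]
  -> period-2 cycle (repeats step 7); tank 2 never drops to <=2
Tank 2 never reaches <=2 within 15 steps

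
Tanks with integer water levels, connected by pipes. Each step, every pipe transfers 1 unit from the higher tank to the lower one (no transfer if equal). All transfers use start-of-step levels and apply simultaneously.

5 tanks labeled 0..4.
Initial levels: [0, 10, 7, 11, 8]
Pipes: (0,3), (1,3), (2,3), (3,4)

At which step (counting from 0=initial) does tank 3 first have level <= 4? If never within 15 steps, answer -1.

Step 1: flows [3->0,3->1,3->2,3->4] -> levels [1 11 8 7 9]
Step 2: flows [3->0,1->3,2->3,4->3] -> levels [2 10 7 9 8]
Step 3: flows [3->0,1->3,3->2,3->4] -> levels [3 9 8 7 9]
Step 4: flows [3->0,1->3,2->3,4->3] -> levels [4 8 7 9 8]
Step 5: flows [3->0,3->1,3->2,3->4] -> levels [5 9 8 5 9]
Step 6: flows [0=3,1->3,2->3,4->3] -> levels [5 8 7 8 8]
Step 7: flows [3->0,1=3,3->2,3=4] -> levels [6 8 8 6 8]
Step 8: flows [0=3,1->3,2->3,4->3] -> levels [6 7 7 9 7]
Step 9: flows [3->0,3->1,3->2,3->4] -> levels [7 8 8 5 8]
Step 10: flows [0->3,1->3,2->3,4->3] -> levels [6 7 7 9 7]
  -> period-2 cycle (repeats step 8); tank 3 never drops to <=4
Tank 3 never reaches <=4 within 15 steps

Answer: -1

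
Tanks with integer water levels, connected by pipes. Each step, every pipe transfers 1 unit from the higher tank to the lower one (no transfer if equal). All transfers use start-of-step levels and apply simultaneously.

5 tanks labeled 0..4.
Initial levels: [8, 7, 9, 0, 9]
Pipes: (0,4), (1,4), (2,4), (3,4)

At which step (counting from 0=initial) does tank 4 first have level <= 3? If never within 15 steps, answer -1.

Answer: -1

Derivation:
Step 1: flows [4->0,4->1,2=4,4->3] -> levels [9 8 9 1 6]
Step 2: flows [0->4,1->4,2->4,4->3] -> levels [8 7 8 2 8]
Step 3: flows [0=4,4->1,2=4,4->3] -> levels [8 8 8 3 6]
Step 4: flows [0->4,1->4,2->4,4->3] -> levels [7 7 7 4 8]
Step 5: flows [4->0,4->1,4->2,4->3] -> levels [8 8 8 5 4]
Step 6: flows [0->4,1->4,2->4,3->4] -> levels [7 7 7 4 8]
  -> period-2 cycle (repeats step 4); tank 4 never drops to <=3
Tank 4 never reaches <=3 within 15 steps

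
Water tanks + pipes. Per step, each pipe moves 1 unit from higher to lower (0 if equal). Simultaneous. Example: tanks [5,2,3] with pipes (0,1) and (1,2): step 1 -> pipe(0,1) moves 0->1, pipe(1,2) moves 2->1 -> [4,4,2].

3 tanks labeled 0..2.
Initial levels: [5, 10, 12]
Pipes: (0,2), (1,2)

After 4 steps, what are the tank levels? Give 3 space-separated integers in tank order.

Answer: 9 9 9

Derivation:
Step 1: flows [2->0,2->1] -> levels [6 11 10]
Step 2: flows [2->0,1->2] -> levels [7 10 10]
Step 3: flows [2->0,1=2] -> levels [8 10 9]
Step 4: flows [2->0,1->2] -> levels [9 9 9]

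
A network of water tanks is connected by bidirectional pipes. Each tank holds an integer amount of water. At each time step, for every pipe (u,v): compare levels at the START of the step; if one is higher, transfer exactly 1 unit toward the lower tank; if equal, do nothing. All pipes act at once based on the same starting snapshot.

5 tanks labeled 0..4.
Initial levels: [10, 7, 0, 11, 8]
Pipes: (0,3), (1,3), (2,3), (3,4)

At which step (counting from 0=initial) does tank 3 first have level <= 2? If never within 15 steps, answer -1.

Step 1: flows [3->0,3->1,3->2,3->4] -> levels [11 8 1 7 9]
Step 2: flows [0->3,1->3,3->2,4->3] -> levels [10 7 2 9 8]
Step 3: flows [0->3,3->1,3->2,3->4] -> levels [9 8 3 7 9]
Step 4: flows [0->3,1->3,3->2,4->3] -> levels [8 7 4 9 8]
Step 5: flows [3->0,3->1,3->2,3->4] -> levels [9 8 5 5 9]
Step 6: flows [0->3,1->3,2=3,4->3] -> levels [8 7 5 8 8]
Step 7: flows [0=3,3->1,3->2,3=4] -> levels [8 8 6 6 8]
Step 8: flows [0->3,1->3,2=3,4->3] -> levels [7 7 6 9 7]
Step 9: flows [3->0,3->1,3->2,3->4] -> levels [8 8 7 5 8]
Step 10: flows [0->3,1->3,2->3,4->3] -> levels [7 7 6 9 7]
  -> period-2 cycle (repeats step 8); tank 3 never drops to <=2
Tank 3 never reaches <=2 within 15 steps

Answer: -1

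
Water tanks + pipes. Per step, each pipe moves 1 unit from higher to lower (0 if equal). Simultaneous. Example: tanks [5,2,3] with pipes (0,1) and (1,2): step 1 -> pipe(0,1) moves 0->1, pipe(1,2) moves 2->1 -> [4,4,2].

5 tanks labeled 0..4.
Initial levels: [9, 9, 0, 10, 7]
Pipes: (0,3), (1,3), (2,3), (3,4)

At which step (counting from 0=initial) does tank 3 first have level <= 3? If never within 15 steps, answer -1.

Step 1: flows [3->0,3->1,3->2,3->4] -> levels [10 10 1 6 8]
Step 2: flows [0->3,1->3,3->2,4->3] -> levels [9 9 2 8 7]
Step 3: flows [0->3,1->3,3->2,3->4] -> levels [8 8 3 8 8]
Step 4: flows [0=3,1=3,3->2,3=4] -> levels [8 8 4 7 8]
Step 5: flows [0->3,1->3,3->2,4->3] -> levels [7 7 5 9 7]
Step 6: flows [3->0,3->1,3->2,3->4] -> levels [8 8 6 5 8]
Step 7: flows [0->3,1->3,2->3,4->3] -> levels [7 7 5 9 7]
  -> period-2 cycle (repeats step 5); tank 3 never drops to <=3
Tank 3 never reaches <=3 within 15 steps

Answer: -1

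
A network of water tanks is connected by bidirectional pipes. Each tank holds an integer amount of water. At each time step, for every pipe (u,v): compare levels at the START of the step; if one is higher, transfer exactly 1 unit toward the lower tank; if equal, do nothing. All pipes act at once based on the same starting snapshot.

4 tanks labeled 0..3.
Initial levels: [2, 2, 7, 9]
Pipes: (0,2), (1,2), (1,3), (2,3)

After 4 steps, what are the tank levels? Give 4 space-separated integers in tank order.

Answer: 5 6 5 4

Derivation:
Step 1: flows [2->0,2->1,3->1,3->2] -> levels [3 4 6 7]
Step 2: flows [2->0,2->1,3->1,3->2] -> levels [4 6 5 5]
Step 3: flows [2->0,1->2,1->3,2=3] -> levels [5 4 5 6]
Step 4: flows [0=2,2->1,3->1,3->2] -> levels [5 6 5 4]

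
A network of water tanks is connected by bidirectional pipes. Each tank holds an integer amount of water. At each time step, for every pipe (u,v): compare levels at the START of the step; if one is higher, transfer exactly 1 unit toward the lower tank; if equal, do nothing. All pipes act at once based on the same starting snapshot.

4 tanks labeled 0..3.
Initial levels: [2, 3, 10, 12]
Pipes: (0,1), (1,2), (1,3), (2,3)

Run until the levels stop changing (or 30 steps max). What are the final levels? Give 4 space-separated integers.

Step 1: flows [1->0,2->1,3->1,3->2] -> levels [3 4 10 10]
Step 2: flows [1->0,2->1,3->1,2=3] -> levels [4 5 9 9]
Step 3: flows [1->0,2->1,3->1,2=3] -> levels [5 6 8 8]
Step 4: flows [1->0,2->1,3->1,2=3] -> levels [6 7 7 7]
Step 5: flows [1->0,1=2,1=3,2=3] -> levels [7 6 7 7]
Step 6: flows [0->1,2->1,3->1,2=3] -> levels [6 9 6 6]
Step 7: flows [1->0,1->2,1->3,2=3] -> levels [7 6 7 7]
  -> period-2 cycle: step 7 state = step 5 state; never stabilizes
  -> state at step 30: (30-5) mod 2 = 1, same as step 6 -> [6 9 6 6]

Answer: 6 9 6 6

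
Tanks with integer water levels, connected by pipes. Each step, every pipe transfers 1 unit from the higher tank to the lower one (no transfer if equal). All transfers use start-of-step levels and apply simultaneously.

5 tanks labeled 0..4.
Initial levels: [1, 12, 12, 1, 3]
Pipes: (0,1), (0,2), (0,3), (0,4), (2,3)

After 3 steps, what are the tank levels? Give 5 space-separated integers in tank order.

Answer: 5 9 6 5 4

Derivation:
Step 1: flows [1->0,2->0,0=3,4->0,2->3] -> levels [4 11 10 2 2]
Step 2: flows [1->0,2->0,0->3,0->4,2->3] -> levels [4 10 8 4 3]
Step 3: flows [1->0,2->0,0=3,0->4,2->3] -> levels [5 9 6 5 4]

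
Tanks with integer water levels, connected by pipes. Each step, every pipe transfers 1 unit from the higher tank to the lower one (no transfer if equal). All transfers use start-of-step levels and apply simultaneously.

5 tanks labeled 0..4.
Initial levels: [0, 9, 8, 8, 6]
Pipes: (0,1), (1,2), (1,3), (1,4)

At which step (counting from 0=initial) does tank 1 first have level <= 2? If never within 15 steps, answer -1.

Answer: -1

Derivation:
Step 1: flows [1->0,1->2,1->3,1->4] -> levels [1 5 9 9 7]
Step 2: flows [1->0,2->1,3->1,4->1] -> levels [2 7 8 8 6]
Step 3: flows [1->0,2->1,3->1,1->4] -> levels [3 7 7 7 7]
Step 4: flows [1->0,1=2,1=3,1=4] -> levels [4 6 7 7 7]
Step 5: flows [1->0,2->1,3->1,4->1] -> levels [5 8 6 6 6]
Step 6: flows [1->0,1->2,1->3,1->4] -> levels [6 4 7 7 7]
Step 7: flows [0->1,2->1,3->1,4->1] -> levels [5 8 6 6 6]
  -> period-2 cycle (repeats step 5); tank 1 never drops to <=2
Tank 1 never reaches <=2 within 15 steps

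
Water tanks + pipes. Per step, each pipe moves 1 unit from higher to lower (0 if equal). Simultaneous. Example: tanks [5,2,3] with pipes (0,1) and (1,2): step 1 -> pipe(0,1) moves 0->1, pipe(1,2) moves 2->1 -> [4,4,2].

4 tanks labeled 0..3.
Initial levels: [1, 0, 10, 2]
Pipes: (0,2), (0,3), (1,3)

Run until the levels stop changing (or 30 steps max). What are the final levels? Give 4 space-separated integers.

Answer: 5 3 3 2

Derivation:
Step 1: flows [2->0,3->0,3->1] -> levels [3 1 9 0]
Step 2: flows [2->0,0->3,1->3] -> levels [3 0 8 2]
Step 3: flows [2->0,0->3,3->1] -> levels [3 1 7 2]
Step 4: flows [2->0,0->3,3->1] -> levels [3 2 6 2]
Step 5: flows [2->0,0->3,1=3] -> levels [3 2 5 3]
Step 6: flows [2->0,0=3,3->1] -> levels [4 3 4 2]
Step 7: flows [0=2,0->3,1->3] -> levels [3 2 4 4]
Step 8: flows [2->0,3->0,3->1] -> levels [5 3 3 2]
Step 9: flows [0->2,0->3,1->3] -> levels [3 2 4 4]
  -> period-2 cycle: step 9 state = step 7 state; never stabilizes
  -> state at step 30: (30-7) mod 2 = 1, same as step 8 -> [5 3 3 2]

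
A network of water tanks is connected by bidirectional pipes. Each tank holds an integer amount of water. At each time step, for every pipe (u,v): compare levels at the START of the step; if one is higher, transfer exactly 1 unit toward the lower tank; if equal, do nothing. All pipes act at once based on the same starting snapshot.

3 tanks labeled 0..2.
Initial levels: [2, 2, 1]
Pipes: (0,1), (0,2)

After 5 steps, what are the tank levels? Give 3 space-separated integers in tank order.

Answer: 1 2 2

Derivation:
Step 1: flows [0=1,0->2] -> levels [1 2 2]
Step 2: flows [1->0,2->0] -> levels [3 1 1]
Step 3: flows [0->1,0->2] -> levels [1 2 2]
  -> period-2 cycle: step 3 state = step 1 state
  -> state at step 5: (5-1) mod 2 = 0, same as step 1 -> [1 2 2]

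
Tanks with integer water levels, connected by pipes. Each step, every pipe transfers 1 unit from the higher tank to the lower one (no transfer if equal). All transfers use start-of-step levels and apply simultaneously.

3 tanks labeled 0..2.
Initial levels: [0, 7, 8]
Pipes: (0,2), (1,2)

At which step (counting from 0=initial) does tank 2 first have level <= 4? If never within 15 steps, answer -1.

Answer: -1

Derivation:
Step 1: flows [2->0,2->1] -> levels [1 8 6]
Step 2: flows [2->0,1->2] -> levels [2 7 6]
Step 3: flows [2->0,1->2] -> levels [3 6 6]
Step 4: flows [2->0,1=2] -> levels [4 6 5]
Step 5: flows [2->0,1->2] -> levels [5 5 5]
Step 6: flows [0=2,1=2] -> levels [5 5 5]
  -> stable; tank 2 stays at 5 > 4
Tank 2 never reaches <=4 within 15 steps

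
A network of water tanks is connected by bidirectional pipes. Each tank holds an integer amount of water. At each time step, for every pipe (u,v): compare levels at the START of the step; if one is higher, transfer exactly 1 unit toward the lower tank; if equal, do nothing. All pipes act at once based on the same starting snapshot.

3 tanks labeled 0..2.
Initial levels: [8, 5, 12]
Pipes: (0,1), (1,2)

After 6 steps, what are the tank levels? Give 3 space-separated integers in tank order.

Step 1: flows [0->1,2->1] -> levels [7 7 11]
Step 2: flows [0=1,2->1] -> levels [7 8 10]
Step 3: flows [1->0,2->1] -> levels [8 8 9]
Step 4: flows [0=1,2->1] -> levels [8 9 8]
Step 5: flows [1->0,1->2] -> levels [9 7 9]
Step 6: flows [0->1,2->1] -> levels [8 9 8]

Answer: 8 9 8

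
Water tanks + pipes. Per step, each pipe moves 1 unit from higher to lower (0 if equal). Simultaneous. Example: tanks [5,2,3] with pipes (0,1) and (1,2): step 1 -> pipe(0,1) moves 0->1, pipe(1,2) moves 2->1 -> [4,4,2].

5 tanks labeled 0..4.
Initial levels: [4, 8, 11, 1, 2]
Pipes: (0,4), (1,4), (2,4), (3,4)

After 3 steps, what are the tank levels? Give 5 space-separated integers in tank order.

Answer: 4 5 8 4 5

Derivation:
Step 1: flows [0->4,1->4,2->4,4->3] -> levels [3 7 10 2 4]
Step 2: flows [4->0,1->4,2->4,4->3] -> levels [4 6 9 3 4]
Step 3: flows [0=4,1->4,2->4,4->3] -> levels [4 5 8 4 5]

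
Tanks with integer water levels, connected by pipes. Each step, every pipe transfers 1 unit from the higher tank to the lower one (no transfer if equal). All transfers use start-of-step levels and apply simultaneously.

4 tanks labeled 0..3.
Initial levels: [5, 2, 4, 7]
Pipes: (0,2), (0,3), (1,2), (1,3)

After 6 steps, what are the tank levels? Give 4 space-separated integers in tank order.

Answer: 4 5 5 4

Derivation:
Step 1: flows [0->2,3->0,2->1,3->1] -> levels [5 4 4 5]
Step 2: flows [0->2,0=3,1=2,3->1] -> levels [4 5 5 4]
Step 3: flows [2->0,0=3,1=2,1->3] -> levels [5 4 4 5]
  -> period-2 cycle: step 3 state = step 1 state
  -> state at step 6: (6-1) mod 2 = 1, same as step 2 -> [4 5 5 4]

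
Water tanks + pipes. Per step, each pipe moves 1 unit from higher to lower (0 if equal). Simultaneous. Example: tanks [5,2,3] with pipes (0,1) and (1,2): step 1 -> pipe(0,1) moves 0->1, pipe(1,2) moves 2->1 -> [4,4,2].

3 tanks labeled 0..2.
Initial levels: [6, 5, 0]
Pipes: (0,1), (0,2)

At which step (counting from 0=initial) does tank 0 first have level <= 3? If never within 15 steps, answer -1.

Answer: 4

Derivation:
Step 1: flows [0->1,0->2] -> levels [4 6 1]
Step 2: flows [1->0,0->2] -> levels [4 5 2]
Step 3: flows [1->0,0->2] -> levels [4 4 3]
Step 4: flows [0=1,0->2] -> levels [3 4 4]
Tank 0 first reaches <=3 at step 4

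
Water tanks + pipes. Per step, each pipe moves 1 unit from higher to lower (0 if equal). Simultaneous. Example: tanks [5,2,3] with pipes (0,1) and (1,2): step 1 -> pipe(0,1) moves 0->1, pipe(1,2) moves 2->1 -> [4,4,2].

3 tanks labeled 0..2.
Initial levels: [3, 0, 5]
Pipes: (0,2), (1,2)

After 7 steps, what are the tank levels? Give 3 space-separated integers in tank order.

Step 1: flows [2->0,2->1] -> levels [4 1 3]
Step 2: flows [0->2,2->1] -> levels [3 2 3]
Step 3: flows [0=2,2->1] -> levels [3 3 2]
Step 4: flows [0->2,1->2] -> levels [2 2 4]
Step 5: flows [2->0,2->1] -> levels [3 3 2]
  -> period-2 cycle: step 5 state = step 3 state
  -> state at step 7: (7-3) mod 2 = 0, same as step 3 -> [3 3 2]

Answer: 3 3 2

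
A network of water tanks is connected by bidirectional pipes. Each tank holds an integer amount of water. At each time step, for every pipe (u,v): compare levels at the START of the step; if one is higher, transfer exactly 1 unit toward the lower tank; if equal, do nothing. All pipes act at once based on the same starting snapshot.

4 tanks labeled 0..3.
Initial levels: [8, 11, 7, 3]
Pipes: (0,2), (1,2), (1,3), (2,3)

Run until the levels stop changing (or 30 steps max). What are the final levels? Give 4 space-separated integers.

Step 1: flows [0->2,1->2,1->3,2->3] -> levels [7 9 8 5]
Step 2: flows [2->0,1->2,1->3,2->3] -> levels [8 7 7 7]
Step 3: flows [0->2,1=2,1=3,2=3] -> levels [7 7 8 7]
Step 4: flows [2->0,2->1,1=3,2->3] -> levels [8 8 5 8]
Step 5: flows [0->2,1->2,1=3,3->2] -> levels [7 7 8 7]
  -> period-2 cycle: step 5 state = step 3 state; never stabilizes
  -> state at step 30: (30-3) mod 2 = 1, same as step 4 -> [8 8 5 8]

Answer: 8 8 5 8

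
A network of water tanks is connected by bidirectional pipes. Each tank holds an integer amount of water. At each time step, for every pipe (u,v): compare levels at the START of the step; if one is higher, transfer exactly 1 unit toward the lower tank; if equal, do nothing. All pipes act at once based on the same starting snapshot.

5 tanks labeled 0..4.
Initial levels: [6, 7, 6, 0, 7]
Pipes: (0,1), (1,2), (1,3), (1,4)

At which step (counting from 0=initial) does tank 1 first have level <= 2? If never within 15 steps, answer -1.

Answer: -1

Derivation:
Step 1: flows [1->0,1->2,1->3,1=4] -> levels [7 4 7 1 7]
Step 2: flows [0->1,2->1,1->3,4->1] -> levels [6 6 6 2 6]
Step 3: flows [0=1,1=2,1->3,1=4] -> levels [6 5 6 3 6]
Step 4: flows [0->1,2->1,1->3,4->1] -> levels [5 7 5 4 5]
Step 5: flows [1->0,1->2,1->3,1->4] -> levels [6 3 6 5 6]
Step 6: flows [0->1,2->1,3->1,4->1] -> levels [5 7 5 4 5]
  -> period-2 cycle (repeats step 4); tank 1 never drops to <=2
Tank 1 never reaches <=2 within 15 steps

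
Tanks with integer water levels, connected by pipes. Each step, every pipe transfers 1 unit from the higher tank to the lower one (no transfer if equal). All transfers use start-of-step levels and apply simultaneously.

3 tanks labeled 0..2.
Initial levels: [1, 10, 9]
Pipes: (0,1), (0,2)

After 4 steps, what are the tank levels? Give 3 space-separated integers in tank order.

Step 1: flows [1->0,2->0] -> levels [3 9 8]
Step 2: flows [1->0,2->0] -> levels [5 8 7]
Step 3: flows [1->0,2->0] -> levels [7 7 6]
Step 4: flows [0=1,0->2] -> levels [6 7 7]

Answer: 6 7 7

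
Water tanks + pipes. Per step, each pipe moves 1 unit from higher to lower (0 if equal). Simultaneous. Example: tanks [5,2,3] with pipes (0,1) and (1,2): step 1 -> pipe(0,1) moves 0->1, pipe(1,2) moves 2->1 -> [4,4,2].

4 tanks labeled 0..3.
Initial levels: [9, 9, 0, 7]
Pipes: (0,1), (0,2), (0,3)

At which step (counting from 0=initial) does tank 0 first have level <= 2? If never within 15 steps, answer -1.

Answer: -1

Derivation:
Step 1: flows [0=1,0->2,0->3] -> levels [7 9 1 8]
Step 2: flows [1->0,0->2,3->0] -> levels [8 8 2 7]
Step 3: flows [0=1,0->2,0->3] -> levels [6 8 3 8]
Step 4: flows [1->0,0->2,3->0] -> levels [7 7 4 7]
Step 5: flows [0=1,0->2,0=3] -> levels [6 7 5 7]
Step 6: flows [1->0,0->2,3->0] -> levels [7 6 6 6]
Step 7: flows [0->1,0->2,0->3] -> levels [4 7 7 7]
Step 8: flows [1->0,2->0,3->0] -> levels [7 6 6 6]
  -> period-2 cycle (repeats step 6); tank 0 never drops to <=2
Tank 0 never reaches <=2 within 15 steps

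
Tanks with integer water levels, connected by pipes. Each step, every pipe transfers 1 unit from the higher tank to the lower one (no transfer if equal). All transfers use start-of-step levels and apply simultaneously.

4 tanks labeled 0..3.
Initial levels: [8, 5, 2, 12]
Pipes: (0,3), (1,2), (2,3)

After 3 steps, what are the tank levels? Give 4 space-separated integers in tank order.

Answer: 9 5 5 8

Derivation:
Step 1: flows [3->0,1->2,3->2] -> levels [9 4 4 10]
Step 2: flows [3->0,1=2,3->2] -> levels [10 4 5 8]
Step 3: flows [0->3,2->1,3->2] -> levels [9 5 5 8]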